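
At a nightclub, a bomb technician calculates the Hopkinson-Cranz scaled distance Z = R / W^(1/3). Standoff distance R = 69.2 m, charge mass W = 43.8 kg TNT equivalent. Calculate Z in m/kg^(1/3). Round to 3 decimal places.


Scaled distance calculation:
W^(1/3) = 43.8^(1/3) = 3.524991
Z = R / W^(1/3) = 69.2 / 3.524991
Z = 19.631 m/kg^(1/3)

19.631


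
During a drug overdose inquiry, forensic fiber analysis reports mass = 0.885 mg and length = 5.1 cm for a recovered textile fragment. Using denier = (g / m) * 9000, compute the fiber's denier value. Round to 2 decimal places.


Denier calculation:
Mass in grams = 0.885 mg / 1000 = 0.000885 g
Length in meters = 5.1 cm / 100 = 0.051 m
Linear density = mass / length = 0.000885 / 0.051 = 0.01735294 g/m
Denier = (g/m) * 9000 = 0.01735294 * 9000 = 156.18

156.18


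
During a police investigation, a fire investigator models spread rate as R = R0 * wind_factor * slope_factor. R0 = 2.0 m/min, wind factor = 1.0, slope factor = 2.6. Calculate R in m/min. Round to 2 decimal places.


Fire spread rate calculation:
R = R0 * wind_factor * slope_factor
= 2.0 * 1.0 * 2.6
= 2 * 2.6
= 5.20 m/min

5.20


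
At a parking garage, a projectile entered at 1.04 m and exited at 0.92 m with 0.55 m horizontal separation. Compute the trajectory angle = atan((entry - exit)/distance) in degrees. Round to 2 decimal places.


Bullet trajectory angle:
Height difference = 1.04 - 0.92 = 0.12 m
angle = atan(0.12 / 0.55)
angle = atan(0.218182)
angle = 12.31 degrees

12.31


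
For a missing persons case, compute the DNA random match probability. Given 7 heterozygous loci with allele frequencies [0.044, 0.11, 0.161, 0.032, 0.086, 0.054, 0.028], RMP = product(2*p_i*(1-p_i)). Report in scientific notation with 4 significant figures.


Computing RMP for 7 loci:
Locus 1: 2 * 0.044 * 0.956 = 0.084128
Locus 2: 2 * 0.11 * 0.89 = 0.1958
Locus 3: 2 * 0.161 * 0.839 = 0.270158
Locus 4: 2 * 0.032 * 0.968 = 0.061952
Locus 5: 2 * 0.086 * 0.914 = 0.157208
Locus 6: 2 * 0.054 * 0.946 = 0.102168
Locus 7: 2 * 0.028 * 0.972 = 0.054432
RMP = 2.410e-07

2.410e-07


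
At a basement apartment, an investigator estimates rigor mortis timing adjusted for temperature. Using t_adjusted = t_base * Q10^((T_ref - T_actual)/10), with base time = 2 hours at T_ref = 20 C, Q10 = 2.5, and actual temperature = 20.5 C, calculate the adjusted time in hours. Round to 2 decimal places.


Rigor mortis time adjustment:
Exponent = (T_ref - T_actual) / 10 = (20 - 20.5) / 10 = -0.05
Q10 factor = 2.5^-0.05 = 0.95522
t_adjusted = 2 * 0.95522 = 1.91 hours

1.91


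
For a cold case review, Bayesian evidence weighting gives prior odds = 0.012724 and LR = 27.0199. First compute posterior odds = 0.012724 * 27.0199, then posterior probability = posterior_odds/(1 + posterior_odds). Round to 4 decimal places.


Bayesian evidence evaluation:
Posterior odds = prior_odds * LR = 0.012724 * 27.0199 = 0.3438012
Posterior probability = posterior_odds / (1 + posterior_odds)
= 0.3438012 / (1 + 0.3438012)
= 0.3438012 / 1.3438012
= 0.2558

0.2558


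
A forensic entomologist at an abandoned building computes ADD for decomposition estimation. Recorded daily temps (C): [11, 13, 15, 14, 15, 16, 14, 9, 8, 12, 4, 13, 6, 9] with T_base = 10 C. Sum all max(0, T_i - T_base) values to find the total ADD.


Computing ADD day by day:
Day 1: max(0, 11 - 10) = 1
Day 2: max(0, 13 - 10) = 3
Day 3: max(0, 15 - 10) = 5
Day 4: max(0, 14 - 10) = 4
Day 5: max(0, 15 - 10) = 5
Day 6: max(0, 16 - 10) = 6
Day 7: max(0, 14 - 10) = 4
Day 8: max(0, 9 - 10) = 0
Day 9: max(0, 8 - 10) = 0
Day 10: max(0, 12 - 10) = 2
Day 11: max(0, 4 - 10) = 0
Day 12: max(0, 13 - 10) = 3
Day 13: max(0, 6 - 10) = 0
Day 14: max(0, 9 - 10) = 0
Total ADD = 33

33


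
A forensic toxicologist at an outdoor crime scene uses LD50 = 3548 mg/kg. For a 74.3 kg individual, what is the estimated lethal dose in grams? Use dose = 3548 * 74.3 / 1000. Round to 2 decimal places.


Lethal dose calculation:
Lethal dose = LD50 * body_weight / 1000
= 3548 * 74.3 / 1000
= 263616.4 / 1000
= 263.62 g

263.62


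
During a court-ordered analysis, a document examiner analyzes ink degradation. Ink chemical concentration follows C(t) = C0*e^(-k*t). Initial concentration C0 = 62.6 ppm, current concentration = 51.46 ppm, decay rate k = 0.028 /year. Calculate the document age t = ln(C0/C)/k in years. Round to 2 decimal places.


Document age estimation:
C0/C = 62.6 / 51.46 = 1.216479
ln(C0/C) = 0.195961
t = 0.195961 / 0.028 = 7.00 years

7.00


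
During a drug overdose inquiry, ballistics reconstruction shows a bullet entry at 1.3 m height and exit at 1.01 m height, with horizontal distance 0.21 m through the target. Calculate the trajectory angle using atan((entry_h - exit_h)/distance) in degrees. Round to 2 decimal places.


Bullet trajectory angle:
Height difference = 1.3 - 1.01 = 0.29 m
angle = atan(0.29 / 0.21)
angle = atan(1.380952)
angle = 54.09 degrees

54.09


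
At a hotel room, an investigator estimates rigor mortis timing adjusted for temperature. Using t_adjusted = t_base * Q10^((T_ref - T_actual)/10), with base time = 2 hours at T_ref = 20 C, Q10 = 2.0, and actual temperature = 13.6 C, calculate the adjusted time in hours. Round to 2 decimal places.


Rigor mortis time adjustment:
Exponent = (T_ref - T_actual) / 10 = (20 - 13.6) / 10 = 0.64
Q10 factor = 2.0^0.64 = 1.55833
t_adjusted = 2 * 1.55833 = 3.12 hours

3.12


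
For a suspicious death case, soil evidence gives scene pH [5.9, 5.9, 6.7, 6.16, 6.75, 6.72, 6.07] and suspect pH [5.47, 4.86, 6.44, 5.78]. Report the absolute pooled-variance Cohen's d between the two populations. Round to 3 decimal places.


Pooled-variance Cohen's d for soil pH comparison:
Scene mean = 44.2 / 7 = 6.314286
Suspect mean = 22.55 / 4 = 5.6375
Scene sample variance s_s^2 = 0.154995
Suspect sample variance s_c^2 = 0.432292
Pooled variance = ((n_s-1)*s_s^2 + (n_c-1)*s_c^2) / (n_s + n_c - 2) = 0.247427
Pooled SD = sqrt(0.247427) = 0.49742
Mean difference = 0.676786
|d| = |0.676786| / 0.49742 = 1.361

1.361


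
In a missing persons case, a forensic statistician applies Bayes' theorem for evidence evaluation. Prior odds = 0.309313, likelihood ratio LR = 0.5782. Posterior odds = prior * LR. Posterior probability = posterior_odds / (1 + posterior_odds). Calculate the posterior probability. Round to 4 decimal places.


Bayesian evidence evaluation:
Posterior odds = prior_odds * LR = 0.309313 * 0.5782 = 0.1788448
Posterior probability = posterior_odds / (1 + posterior_odds)
= 0.1788448 / (1 + 0.1788448)
= 0.1788448 / 1.1788448
= 0.1517

0.1517


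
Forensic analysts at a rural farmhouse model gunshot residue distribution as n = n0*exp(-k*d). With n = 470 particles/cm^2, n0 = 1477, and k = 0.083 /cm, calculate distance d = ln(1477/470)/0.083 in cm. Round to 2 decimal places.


GSR distance calculation:
n0/n = 1477 / 470 = 3.142553
ln(n0/n) = 1.145036
d = 1.145036 / 0.083 = 13.80 cm

13.80


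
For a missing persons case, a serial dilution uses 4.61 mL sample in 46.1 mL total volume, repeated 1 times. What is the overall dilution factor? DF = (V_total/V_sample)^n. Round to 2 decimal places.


Dilution factor calculation:
Single dilution = V_total / V_sample = 46.1 / 4.61 ≈ 10
Number of dilutions = 1
Total DF = (46.1 / 4.61)^1 (full precision, rounded at the end) = 10.00

10.00


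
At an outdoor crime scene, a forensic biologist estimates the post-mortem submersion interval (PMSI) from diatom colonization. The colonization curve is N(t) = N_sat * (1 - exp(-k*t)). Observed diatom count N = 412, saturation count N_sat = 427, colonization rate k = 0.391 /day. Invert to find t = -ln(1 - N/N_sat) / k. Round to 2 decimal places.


PMSI from diatom colonization curve:
N / N_sat = 412 / 427 = 0.964871
1 - N/N_sat = 0.035129
ln(1 - N/N_sat) = -3.348728
t = -ln(1 - N/N_sat) / k = -(-3.348728) / 0.391 = 8.56 days

8.56


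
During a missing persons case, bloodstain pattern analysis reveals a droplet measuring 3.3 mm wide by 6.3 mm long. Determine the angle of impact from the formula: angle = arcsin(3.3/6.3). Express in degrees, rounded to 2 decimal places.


Blood spatter impact angle calculation:
width / length = 3.3 / 6.3 = 0.52381
angle = arcsin(0.52381)
angle = 31.59 degrees

31.59


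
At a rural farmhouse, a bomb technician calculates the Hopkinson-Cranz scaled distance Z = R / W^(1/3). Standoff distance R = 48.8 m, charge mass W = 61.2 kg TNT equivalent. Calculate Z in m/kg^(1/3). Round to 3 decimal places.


Scaled distance calculation:
W^(1/3) = 61.2^(1/3) = 3.940795
Z = R / W^(1/3) = 48.8 / 3.940795
Z = 12.383 m/kg^(1/3)

12.383


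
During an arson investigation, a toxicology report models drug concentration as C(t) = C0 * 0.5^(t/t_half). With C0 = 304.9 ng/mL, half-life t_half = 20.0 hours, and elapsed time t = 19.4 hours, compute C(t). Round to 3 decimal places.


Drug concentration decay:
Number of half-lives = t / t_half = 19.4 / 20.0 = 0.97
Decay factor = 0.5^0.97 = 0.51050606
C(t) = 304.9 * 0.51050606 = 155.653 ng/mL

155.653


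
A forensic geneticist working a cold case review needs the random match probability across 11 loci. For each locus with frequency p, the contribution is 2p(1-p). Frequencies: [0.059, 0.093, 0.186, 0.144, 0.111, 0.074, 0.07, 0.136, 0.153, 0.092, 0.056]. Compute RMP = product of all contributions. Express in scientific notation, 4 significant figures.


Computing RMP for 11 loci:
Locus 1: 2 * 0.059 * 0.941 = 0.111038
Locus 2: 2 * 0.093 * 0.907 = 0.168702
Locus 3: 2 * 0.186 * 0.814 = 0.302808
Locus 4: 2 * 0.144 * 0.856 = 0.246528
Locus 5: 2 * 0.111 * 0.889 = 0.197358
Locus 6: 2 * 0.074 * 0.926 = 0.137048
Locus 7: 2 * 0.07 * 0.93 = 0.1302
Locus 8: 2 * 0.136 * 0.864 = 0.235008
Locus 9: 2 * 0.153 * 0.847 = 0.259182
Locus 10: 2 * 0.092 * 0.908 = 0.167072
Locus 11: 2 * 0.056 * 0.944 = 0.105728
RMP = 5.298e-09

5.298e-09


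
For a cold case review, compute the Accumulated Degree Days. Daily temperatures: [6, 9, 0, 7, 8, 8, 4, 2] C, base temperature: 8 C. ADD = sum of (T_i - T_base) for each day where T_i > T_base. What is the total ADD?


Computing ADD day by day:
Day 1: max(0, 6 - 8) = 0
Day 2: max(0, 9 - 8) = 1
Day 3: max(0, 0 - 8) = 0
Day 4: max(0, 7 - 8) = 0
Day 5: max(0, 8 - 8) = 0
Day 6: max(0, 8 - 8) = 0
Day 7: max(0, 4 - 8) = 0
Day 8: max(0, 2 - 8) = 0
Total ADD = 1

1


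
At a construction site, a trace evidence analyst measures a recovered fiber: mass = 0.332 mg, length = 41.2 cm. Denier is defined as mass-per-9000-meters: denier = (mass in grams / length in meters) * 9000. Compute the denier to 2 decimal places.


Denier calculation:
Mass in grams = 0.332 mg / 1000 = 0.000332 g
Length in meters = 41.2 cm / 100 = 0.412 m
Linear density = mass / length = 0.000332 / 0.412 = 0.00080583 g/m
Denier = (g/m) * 9000 = 0.00080583 * 9000 = 7.25

7.25


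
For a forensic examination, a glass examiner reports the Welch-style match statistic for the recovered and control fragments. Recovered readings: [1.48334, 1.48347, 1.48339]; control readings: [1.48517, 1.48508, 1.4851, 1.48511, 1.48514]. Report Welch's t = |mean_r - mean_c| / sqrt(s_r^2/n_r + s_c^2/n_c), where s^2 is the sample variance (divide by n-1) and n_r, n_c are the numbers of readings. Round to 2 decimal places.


Welch's t-criterion for glass RI comparison:
Recovered mean = sum / n_r = 4.4502 / 3 = 1.4834
Control mean = sum / n_c = 7.4256 / 5 = 1.48512
Recovered sample variance s_r^2 = 4.3e-09
Control sample variance s_c^2 = 1.25e-09
Welch SE (unpooled) = sqrt(s_r^2/n_r + s_c^2/n_c) = sqrt(1.43333e-09 + 2.5e-10) = sqrt(1.68333e-09) = 4.10284e-05
|mean_r - mean_c| = 0.00172
t = 0.00172 / 4.10284e-05 = 41.92

41.92


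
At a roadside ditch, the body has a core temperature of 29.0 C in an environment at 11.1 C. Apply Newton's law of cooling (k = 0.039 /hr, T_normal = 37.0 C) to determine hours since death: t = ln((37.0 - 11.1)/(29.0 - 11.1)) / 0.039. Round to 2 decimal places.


Using Newton's law of cooling:
t = ln((T_normal - T_ambient) / (T_body - T_ambient)) / k
T_normal - T_ambient = 25.9
T_body - T_ambient = 17.9
Ratio = 1.446927
ln(ratio) = 0.369442
t = 0.369442 / 0.039 = 9.47 hours

9.47


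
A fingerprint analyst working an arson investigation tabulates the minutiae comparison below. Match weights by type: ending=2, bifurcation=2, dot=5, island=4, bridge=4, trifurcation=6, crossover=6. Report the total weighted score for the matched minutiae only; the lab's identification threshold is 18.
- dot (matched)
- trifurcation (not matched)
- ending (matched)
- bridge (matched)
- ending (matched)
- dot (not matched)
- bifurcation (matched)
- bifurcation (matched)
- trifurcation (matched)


Weighted minutiae match score:
  dot: matched, +5 (running total 5)
  trifurcation: not matched, +0
  ending: matched, +2 (running total 7)
  bridge: matched, +4 (running total 11)
  ending: matched, +2 (running total 13)
  dot: not matched, +0
  bifurcation: matched, +2 (running total 15)
  bifurcation: matched, +2 (running total 17)
  trifurcation: matched, +6 (running total 23)
Total score = 23
Threshold = 18; verdict = identification

23


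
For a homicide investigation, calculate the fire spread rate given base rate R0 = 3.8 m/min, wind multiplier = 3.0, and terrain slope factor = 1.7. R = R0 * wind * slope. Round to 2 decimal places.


Fire spread rate calculation:
R = R0 * wind_factor * slope_factor
= 3.8 * 3.0 * 1.7
= 11.4 * 1.7
= 19.38 m/min

19.38


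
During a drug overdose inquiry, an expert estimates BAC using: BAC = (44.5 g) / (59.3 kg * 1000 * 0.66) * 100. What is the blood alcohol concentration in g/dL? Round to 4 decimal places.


Applying the Widmark formula:
BAC = (dose_g / (body_wt * 1000 * r)) * 100
Denominator = 59.3 * 1000 * 0.66 = 39138
BAC = (44.5 / 39138) * 100
BAC = 0.1137 g/dL

0.1137


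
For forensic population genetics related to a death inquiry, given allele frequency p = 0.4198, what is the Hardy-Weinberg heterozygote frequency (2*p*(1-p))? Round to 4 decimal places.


Hardy-Weinberg heterozygote frequency:
q = 1 - p = 1 - 0.4198 = 0.5802
2pq = 2 * 0.4198 * 0.5802 = 0.4871

0.4871


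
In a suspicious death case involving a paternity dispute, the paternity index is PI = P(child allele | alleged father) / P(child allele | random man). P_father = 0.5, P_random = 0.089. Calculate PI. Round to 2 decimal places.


Paternity Index calculation:
PI = P(allele|father) / P(allele|random)
PI = 0.5 / 0.089
PI = 5.62

5.62


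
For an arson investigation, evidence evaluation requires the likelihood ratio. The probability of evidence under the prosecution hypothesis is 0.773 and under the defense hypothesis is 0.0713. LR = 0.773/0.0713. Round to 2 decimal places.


Likelihood ratio calculation:
LR = P(E|Hp) / P(E|Hd)
LR = 0.773 / 0.0713
LR = 10.84

10.84


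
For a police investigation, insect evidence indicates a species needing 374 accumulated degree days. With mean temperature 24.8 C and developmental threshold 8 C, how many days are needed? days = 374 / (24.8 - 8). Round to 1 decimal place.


Insect development time:
Effective temperature = avg_temp - T_base = 24.8 - 8 = 16.8 C
Days = ADD / effective_temp = 374 / 16.8 = 22.3 days

22.3


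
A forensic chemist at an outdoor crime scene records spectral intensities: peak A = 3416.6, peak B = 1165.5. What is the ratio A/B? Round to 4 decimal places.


Spectral peak ratio:
Peak A = 3416.6 counts
Peak B = 1165.5 counts
Ratio = 3416.6 / 1165.5 = 2.9314

2.9314


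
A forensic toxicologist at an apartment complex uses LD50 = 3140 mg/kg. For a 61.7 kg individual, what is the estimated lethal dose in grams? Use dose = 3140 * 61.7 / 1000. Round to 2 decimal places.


Lethal dose calculation:
Lethal dose = LD50 * body_weight / 1000
= 3140 * 61.7 / 1000
= 193738 / 1000
= 193.74 g

193.74


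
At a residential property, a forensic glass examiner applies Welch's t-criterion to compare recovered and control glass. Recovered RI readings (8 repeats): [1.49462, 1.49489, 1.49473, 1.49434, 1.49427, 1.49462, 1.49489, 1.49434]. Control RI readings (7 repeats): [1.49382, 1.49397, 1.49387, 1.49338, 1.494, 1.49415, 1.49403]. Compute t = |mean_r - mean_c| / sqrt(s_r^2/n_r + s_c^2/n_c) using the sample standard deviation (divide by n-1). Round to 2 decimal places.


Welch's t-criterion for glass RI comparison:
Recovered mean = sum / n_r = 11.9567 / 8 = 1.4945875
Control mean = sum / n_c = 10.45722 / 7 = 1.4938886
Recovered sample variance s_r^2 = 6.125e-08
Control sample variance s_c^2 = 6.18476e-08
Welch SE (unpooled) = sqrt(s_r^2/n_r + s_c^2/n_c) = sqrt(7.65625e-09 + 8.83537e-09) = sqrt(1.64916e-08) = 0.00012842
|mean_r - mean_c| = 0.000698929
t = 0.000698929 / 0.00012842 = 5.44

5.44


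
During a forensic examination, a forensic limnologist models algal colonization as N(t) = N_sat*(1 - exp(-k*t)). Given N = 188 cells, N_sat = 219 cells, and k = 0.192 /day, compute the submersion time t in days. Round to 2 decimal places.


PMSI from diatom colonization curve:
N / N_sat = 188 / 219 = 0.858447
1 - N/N_sat = 0.141553
ln(1 - N/N_sat) = -1.955081
t = -ln(1 - N/N_sat) / k = -(-1.955081) / 0.192 = 10.18 days

10.18


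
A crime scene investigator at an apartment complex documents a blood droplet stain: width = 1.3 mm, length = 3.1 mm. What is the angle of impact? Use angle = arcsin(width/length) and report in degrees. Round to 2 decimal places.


Blood spatter impact angle calculation:
width / length = 1.3 / 3.1 = 0.419355
angle = arcsin(0.419355)
angle = 24.79 degrees

24.79


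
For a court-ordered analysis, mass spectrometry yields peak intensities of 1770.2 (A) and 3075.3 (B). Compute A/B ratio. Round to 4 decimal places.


Spectral peak ratio:
Peak A = 1770.2 counts
Peak B = 3075.3 counts
Ratio = 1770.2 / 3075.3 = 0.5756

0.5756


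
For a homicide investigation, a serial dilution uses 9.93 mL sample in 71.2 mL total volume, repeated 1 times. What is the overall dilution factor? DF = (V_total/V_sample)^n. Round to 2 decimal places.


Dilution factor calculation:
Single dilution = V_total / V_sample = 71.2 / 9.93 ≈ 7.170191
Number of dilutions = 1
Total DF = (71.2 / 9.93)^1 (full precision, rounded at the end) = 7.17

7.17


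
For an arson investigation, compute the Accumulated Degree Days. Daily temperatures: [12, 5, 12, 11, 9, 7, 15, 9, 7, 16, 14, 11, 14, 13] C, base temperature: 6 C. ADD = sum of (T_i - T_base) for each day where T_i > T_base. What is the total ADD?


Computing ADD day by day:
Day 1: max(0, 12 - 6) = 6
Day 2: max(0, 5 - 6) = 0
Day 3: max(0, 12 - 6) = 6
Day 4: max(0, 11 - 6) = 5
Day 5: max(0, 9 - 6) = 3
Day 6: max(0, 7 - 6) = 1
Day 7: max(0, 15 - 6) = 9
Day 8: max(0, 9 - 6) = 3
Day 9: max(0, 7 - 6) = 1
Day 10: max(0, 16 - 6) = 10
Day 11: max(0, 14 - 6) = 8
Day 12: max(0, 11 - 6) = 5
Day 13: max(0, 14 - 6) = 8
Day 14: max(0, 13 - 6) = 7
Total ADD = 72

72


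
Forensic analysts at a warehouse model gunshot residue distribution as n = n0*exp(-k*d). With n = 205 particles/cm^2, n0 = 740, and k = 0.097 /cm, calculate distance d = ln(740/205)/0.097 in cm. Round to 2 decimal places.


GSR distance calculation:
n0/n = 740 / 205 = 3.609756
ln(n0/n) = 1.28364
d = 1.28364 / 0.097 = 13.23 cm

13.23


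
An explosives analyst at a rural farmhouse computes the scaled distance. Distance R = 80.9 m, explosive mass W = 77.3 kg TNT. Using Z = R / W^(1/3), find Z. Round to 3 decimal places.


Scaled distance calculation:
W^(1/3) = 77.3^(1/3) = 4.259839
Z = R / W^(1/3) = 80.9 / 4.259839
Z = 18.991 m/kg^(1/3)

18.991


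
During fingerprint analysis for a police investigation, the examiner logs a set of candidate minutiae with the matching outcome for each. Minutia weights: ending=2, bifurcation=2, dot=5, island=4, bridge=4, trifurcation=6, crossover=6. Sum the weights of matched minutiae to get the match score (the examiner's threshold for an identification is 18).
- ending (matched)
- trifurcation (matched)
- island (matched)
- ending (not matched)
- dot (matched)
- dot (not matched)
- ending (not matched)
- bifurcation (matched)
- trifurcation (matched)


Weighted minutiae match score:
  ending: matched, +2 (running total 2)
  trifurcation: matched, +6 (running total 8)
  island: matched, +4 (running total 12)
  ending: not matched, +0
  dot: matched, +5 (running total 17)
  dot: not matched, +0
  ending: not matched, +0
  bifurcation: matched, +2 (running total 19)
  trifurcation: matched, +6 (running total 25)
Total score = 25
Threshold = 18; verdict = identification

25


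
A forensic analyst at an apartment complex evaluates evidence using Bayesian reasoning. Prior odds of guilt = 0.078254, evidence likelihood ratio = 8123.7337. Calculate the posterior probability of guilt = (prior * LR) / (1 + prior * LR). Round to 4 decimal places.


Bayesian evidence evaluation:
Posterior odds = prior_odds * LR = 0.078254 * 8123.7337 = 635.7147
Posterior probability = posterior_odds / (1 + posterior_odds)
= 635.7147 / (1 + 635.7147)
= 635.7147 / 636.7147
= 0.9984

0.9984


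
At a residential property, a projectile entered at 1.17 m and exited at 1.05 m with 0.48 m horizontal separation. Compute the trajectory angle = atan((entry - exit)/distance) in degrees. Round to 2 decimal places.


Bullet trajectory angle:
Height difference = 1.17 - 1.05 = 0.12 m
angle = atan(0.12 / 0.48)
angle = atan(0.25)
angle = 14.04 degrees

14.04


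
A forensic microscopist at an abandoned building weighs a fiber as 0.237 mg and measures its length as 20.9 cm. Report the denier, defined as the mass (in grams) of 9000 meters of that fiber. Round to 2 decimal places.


Denier calculation:
Mass in grams = 0.237 mg / 1000 = 0.000237 g
Length in meters = 20.9 cm / 100 = 0.209 m
Linear density = mass / length = 0.000237 / 0.209 = 0.00113397 g/m
Denier = (g/m) * 9000 = 0.00113397 * 9000 = 10.21

10.21


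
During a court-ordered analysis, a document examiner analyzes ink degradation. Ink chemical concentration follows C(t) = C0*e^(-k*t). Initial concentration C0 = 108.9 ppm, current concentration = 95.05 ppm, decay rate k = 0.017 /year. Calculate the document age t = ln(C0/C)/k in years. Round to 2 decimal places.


Document age estimation:
C0/C = 108.9 / 95.05 = 1.145713
ln(C0/C) = 0.136027
t = 0.136027 / 0.017 = 8.00 years

8.00


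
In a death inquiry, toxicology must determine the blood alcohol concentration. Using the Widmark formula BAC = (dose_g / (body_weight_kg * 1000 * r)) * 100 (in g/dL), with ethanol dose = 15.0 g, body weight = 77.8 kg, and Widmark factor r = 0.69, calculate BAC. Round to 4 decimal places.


Applying the Widmark formula:
BAC = (dose_g / (body_wt * 1000 * r)) * 100
Denominator = 77.8 * 1000 * 0.69 = 53682
BAC = (15.0 / 53682) * 100
BAC = 0.0279 g/dL

0.0279


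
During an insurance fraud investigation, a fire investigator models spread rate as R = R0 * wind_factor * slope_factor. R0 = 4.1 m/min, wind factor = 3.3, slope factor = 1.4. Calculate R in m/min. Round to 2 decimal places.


Fire spread rate calculation:
R = R0 * wind_factor * slope_factor
= 4.1 * 3.3 * 1.4
= 13.53 * 1.4
= 18.94 m/min

18.94


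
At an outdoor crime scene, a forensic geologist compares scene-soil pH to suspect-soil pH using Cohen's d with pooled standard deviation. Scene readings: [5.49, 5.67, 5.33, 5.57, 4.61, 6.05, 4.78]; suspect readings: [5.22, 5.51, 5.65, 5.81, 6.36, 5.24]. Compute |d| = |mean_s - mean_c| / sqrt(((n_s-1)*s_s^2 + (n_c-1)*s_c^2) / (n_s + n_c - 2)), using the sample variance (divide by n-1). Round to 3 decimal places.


Pooled-variance Cohen's d for soil pH comparison:
Scene mean = 37.5 / 7 = 5.357143
Suspect mean = 33.79 / 6 = 5.631667
Scene sample variance s_s^2 = 0.25549
Suspect sample variance s_c^2 = 0.180057
Pooled variance = ((n_s-1)*s_s^2 + (n_c-1)*s_c^2) / (n_s + n_c - 2) = 0.221202
Pooled SD = sqrt(0.221202) = 0.470321
Mean difference = -0.274524
|d| = |-0.274524| / 0.470321 = 0.584

0.584


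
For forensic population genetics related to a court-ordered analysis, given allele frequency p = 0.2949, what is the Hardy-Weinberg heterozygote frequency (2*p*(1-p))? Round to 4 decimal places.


Hardy-Weinberg heterozygote frequency:
q = 1 - p = 1 - 0.2949 = 0.7051
2pq = 2 * 0.2949 * 0.7051 = 0.4159

0.4159


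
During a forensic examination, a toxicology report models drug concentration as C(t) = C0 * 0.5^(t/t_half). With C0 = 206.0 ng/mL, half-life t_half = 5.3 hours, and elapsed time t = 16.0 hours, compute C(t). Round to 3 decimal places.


Drug concentration decay:
Number of half-lives = t / t_half = 16.0 / 5.3 = 3.018868
Decay factor = 0.5^3.018868 = 0.12337586
C(t) = 206.0 * 0.12337586 = 25.415 ng/mL

25.415


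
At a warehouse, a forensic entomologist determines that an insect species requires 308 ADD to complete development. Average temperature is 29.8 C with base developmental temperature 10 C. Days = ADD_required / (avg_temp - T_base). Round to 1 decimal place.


Insect development time:
Effective temperature = avg_temp - T_base = 29.8 - 10 = 19.8 C
Days = ADD / effective_temp = 308 / 19.8 = 15.6 days

15.6


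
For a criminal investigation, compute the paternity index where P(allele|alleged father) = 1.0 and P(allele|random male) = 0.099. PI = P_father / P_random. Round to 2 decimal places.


Paternity Index calculation:
PI = P(allele|father) / P(allele|random)
PI = 1.0 / 0.099
PI = 10.10

10.10


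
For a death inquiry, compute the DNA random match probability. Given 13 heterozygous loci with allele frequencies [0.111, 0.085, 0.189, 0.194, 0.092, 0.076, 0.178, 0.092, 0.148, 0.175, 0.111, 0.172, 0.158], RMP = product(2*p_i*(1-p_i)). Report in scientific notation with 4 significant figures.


Computing RMP for 13 loci:
Locus 1: 2 * 0.111 * 0.889 = 0.197358
Locus 2: 2 * 0.085 * 0.915 = 0.15555
Locus 3: 2 * 0.189 * 0.811 = 0.306558
Locus 4: 2 * 0.194 * 0.806 = 0.312728
Locus 5: 2 * 0.092 * 0.908 = 0.167072
Locus 6: 2 * 0.076 * 0.924 = 0.140448
Locus 7: 2 * 0.178 * 0.822 = 0.292632
Locus 8: 2 * 0.092 * 0.908 = 0.167072
Locus 9: 2 * 0.148 * 0.852 = 0.252192
Locus 10: 2 * 0.175 * 0.825 = 0.28875
Locus 11: 2 * 0.111 * 0.889 = 0.197358
Locus 12: 2 * 0.172 * 0.828 = 0.284832
Locus 13: 2 * 0.158 * 0.842 = 0.266072
RMP = 3.677e-09

3.677e-09


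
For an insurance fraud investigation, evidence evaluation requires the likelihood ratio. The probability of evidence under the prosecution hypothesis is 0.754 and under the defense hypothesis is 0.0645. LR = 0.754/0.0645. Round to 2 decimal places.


Likelihood ratio calculation:
LR = P(E|Hp) / P(E|Hd)
LR = 0.754 / 0.0645
LR = 11.69

11.69


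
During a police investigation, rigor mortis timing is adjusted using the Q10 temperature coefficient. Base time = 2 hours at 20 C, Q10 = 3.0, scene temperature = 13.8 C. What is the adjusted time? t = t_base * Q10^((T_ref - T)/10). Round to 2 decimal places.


Rigor mortis time adjustment:
Exponent = (T_ref - T_actual) / 10 = (20 - 13.8) / 10 = 0.62
Q10 factor = 3.0^0.62 = 1.97613
t_adjusted = 2 * 1.97613 = 3.95 hours

3.95


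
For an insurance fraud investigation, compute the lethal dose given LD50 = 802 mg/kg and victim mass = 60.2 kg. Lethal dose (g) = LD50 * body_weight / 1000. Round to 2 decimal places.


Lethal dose calculation:
Lethal dose = LD50 * body_weight / 1000
= 802 * 60.2 / 1000
= 48280.4 / 1000
= 48.28 g

48.28


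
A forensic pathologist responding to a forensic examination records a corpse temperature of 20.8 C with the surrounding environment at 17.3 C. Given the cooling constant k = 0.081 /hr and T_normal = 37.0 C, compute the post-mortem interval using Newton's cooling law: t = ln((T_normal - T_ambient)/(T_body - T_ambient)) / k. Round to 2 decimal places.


Using Newton's law of cooling:
t = ln((T_normal - T_ambient) / (T_body - T_ambient)) / k
T_normal - T_ambient = 19.7
T_body - T_ambient = 3.5
Ratio = 5.628571
ln(ratio) = 1.727856
t = 1.727856 / 0.081 = 21.33 hours

21.33


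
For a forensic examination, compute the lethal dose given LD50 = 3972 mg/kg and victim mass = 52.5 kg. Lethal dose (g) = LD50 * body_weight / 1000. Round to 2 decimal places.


Lethal dose calculation:
Lethal dose = LD50 * body_weight / 1000
= 3972 * 52.5 / 1000
= 208530 / 1000
= 208.53 g

208.53


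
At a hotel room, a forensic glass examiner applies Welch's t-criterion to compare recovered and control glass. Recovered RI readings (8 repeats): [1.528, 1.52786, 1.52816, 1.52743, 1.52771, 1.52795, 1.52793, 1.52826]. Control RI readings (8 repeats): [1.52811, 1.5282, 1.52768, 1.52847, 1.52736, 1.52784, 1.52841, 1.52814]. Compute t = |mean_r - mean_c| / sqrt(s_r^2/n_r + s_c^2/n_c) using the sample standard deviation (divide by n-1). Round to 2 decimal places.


Welch's t-criterion for glass RI comparison:
Recovered mean = sum / n_r = 12.2233 / 8 = 1.5279125
Control mean = sum / n_c = 12.22421 / 8 = 1.5280262
Recovered sample variance s_r^2 = 6.685e-08
Control sample variance s_c^2 = 1.41827e-07
Welch SE (unpooled) = sqrt(s_r^2/n_r + s_c^2/n_c) = sqrt(8.35625e-09 + 1.77283e-08) = sqrt(2.60846e-08) = 0.000161507
|mean_r - mean_c| = 0.00011375
t = 0.00011375 / 0.000161507 = 0.70

0.70


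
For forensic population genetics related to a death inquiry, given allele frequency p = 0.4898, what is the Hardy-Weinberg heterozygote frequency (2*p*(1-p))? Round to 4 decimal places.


Hardy-Weinberg heterozygote frequency:
q = 1 - p = 1 - 0.4898 = 0.5102
2pq = 2 * 0.4898 * 0.5102 = 0.4998

0.4998


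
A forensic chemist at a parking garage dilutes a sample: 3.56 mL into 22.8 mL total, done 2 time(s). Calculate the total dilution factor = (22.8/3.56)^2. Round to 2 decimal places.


Dilution factor calculation:
Single dilution = V_total / V_sample = 22.8 / 3.56 ≈ 6.404494
Number of dilutions = 2
Total DF = (22.8 / 3.56)^2 (full precision, rounded at the end) = 41.02

41.02


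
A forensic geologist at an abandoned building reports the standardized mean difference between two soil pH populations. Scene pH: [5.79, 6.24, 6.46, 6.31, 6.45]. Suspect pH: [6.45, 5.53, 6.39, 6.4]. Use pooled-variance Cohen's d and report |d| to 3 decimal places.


Pooled-variance Cohen's d for soil pH comparison:
Scene mean = 31.25 / 5 = 6.25
Suspect mean = 24.77 / 4 = 6.1925
Scene sample variance s_s^2 = 0.07485
Suspect sample variance s_c^2 = 0.195758
Pooled variance = ((n_s-1)*s_s^2 + (n_c-1)*s_c^2) / (n_s + n_c - 2) = 0.126668
Pooled SD = sqrt(0.126668) = 0.355904
Mean difference = 0.0575
|d| = |0.0575| / 0.355904 = 0.162

0.162


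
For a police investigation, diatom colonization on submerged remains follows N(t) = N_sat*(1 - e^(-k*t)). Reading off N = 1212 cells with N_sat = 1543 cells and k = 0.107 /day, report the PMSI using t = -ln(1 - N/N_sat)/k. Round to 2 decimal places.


PMSI from diatom colonization curve:
N / N_sat = 1212 / 1543 = 0.785483
1 - N/N_sat = 0.214517
ln(1 - N/N_sat) = -1.539366
t = -ln(1 - N/N_sat) / k = -(-1.539366) / 0.107 = 14.39 days

14.39


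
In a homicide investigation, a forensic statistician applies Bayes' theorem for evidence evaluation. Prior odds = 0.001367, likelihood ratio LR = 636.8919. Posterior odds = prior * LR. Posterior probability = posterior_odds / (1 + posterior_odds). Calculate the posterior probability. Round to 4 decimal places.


Bayesian evidence evaluation:
Posterior odds = prior_odds * LR = 0.001367 * 636.8919 = 0.8706312
Posterior probability = posterior_odds / (1 + posterior_odds)
= 0.8706312 / (1 + 0.8706312)
= 0.8706312 / 1.8706312
= 0.4654

0.4654


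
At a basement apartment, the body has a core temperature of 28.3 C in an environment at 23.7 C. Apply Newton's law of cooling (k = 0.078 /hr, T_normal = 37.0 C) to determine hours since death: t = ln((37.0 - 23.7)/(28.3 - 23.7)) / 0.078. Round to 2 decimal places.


Using Newton's law of cooling:
t = ln((T_normal - T_ambient) / (T_body - T_ambient)) / k
T_normal - T_ambient = 13.3
T_body - T_ambient = 4.6
Ratio = 2.891304
ln(ratio) = 1.061708
t = 1.061708 / 0.078 = 13.61 hours

13.61


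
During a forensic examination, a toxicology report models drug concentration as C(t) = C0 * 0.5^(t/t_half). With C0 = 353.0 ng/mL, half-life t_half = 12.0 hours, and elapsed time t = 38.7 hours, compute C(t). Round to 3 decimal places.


Drug concentration decay:
Number of half-lives = t / t_half = 38.7 / 12.0 = 3.225
Decay factor = 0.5^3.225 = 0.10694938
C(t) = 353.0 * 0.10694938 = 37.753 ng/mL

37.753


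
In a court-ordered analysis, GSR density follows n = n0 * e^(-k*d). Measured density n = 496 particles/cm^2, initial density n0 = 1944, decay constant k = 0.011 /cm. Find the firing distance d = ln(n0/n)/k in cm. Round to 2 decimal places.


GSR distance calculation:
n0/n = 1944 / 496 = 3.919355
ln(n0/n) = 1.365927
d = 1.365927 / 0.011 = 124.18 cm

124.18


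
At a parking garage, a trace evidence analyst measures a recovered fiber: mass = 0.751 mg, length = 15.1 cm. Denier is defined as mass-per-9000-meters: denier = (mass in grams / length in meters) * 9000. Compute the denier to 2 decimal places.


Denier calculation:
Mass in grams = 0.751 mg / 1000 = 0.000751 g
Length in meters = 15.1 cm / 100 = 0.151 m
Linear density = mass / length = 0.000751 / 0.151 = 0.00497351 g/m
Denier = (g/m) * 9000 = 0.00497351 * 9000 = 44.76

44.76


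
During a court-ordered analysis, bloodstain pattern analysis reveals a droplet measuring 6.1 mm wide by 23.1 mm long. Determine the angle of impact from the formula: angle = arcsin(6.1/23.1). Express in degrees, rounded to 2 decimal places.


Blood spatter impact angle calculation:
width / length = 6.1 / 23.1 = 0.264069
angle = arcsin(0.264069)
angle = 15.31 degrees

15.31


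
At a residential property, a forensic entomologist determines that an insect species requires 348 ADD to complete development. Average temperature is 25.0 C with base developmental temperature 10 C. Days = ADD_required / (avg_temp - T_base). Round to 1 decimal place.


Insect development time:
Effective temperature = avg_temp - T_base = 25.0 - 10 = 15.0 C
Days = ADD / effective_temp = 348 / 15.0 = 23.2 days

23.2


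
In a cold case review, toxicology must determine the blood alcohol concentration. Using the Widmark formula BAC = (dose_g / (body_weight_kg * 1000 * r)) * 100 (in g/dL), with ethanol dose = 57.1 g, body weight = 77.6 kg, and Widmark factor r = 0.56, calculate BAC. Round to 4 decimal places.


Applying the Widmark formula:
BAC = (dose_g / (body_wt * 1000 * r)) * 100
Denominator = 77.6 * 1000 * 0.56 = 43456
BAC = (57.1 / 43456) * 100
BAC = 0.1314 g/dL

0.1314


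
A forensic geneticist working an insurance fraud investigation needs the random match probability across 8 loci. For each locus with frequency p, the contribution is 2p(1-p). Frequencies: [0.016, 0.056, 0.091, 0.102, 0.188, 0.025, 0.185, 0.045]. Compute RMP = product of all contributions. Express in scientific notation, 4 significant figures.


Computing RMP for 8 loci:
Locus 1: 2 * 0.016 * 0.984 = 0.031488
Locus 2: 2 * 0.056 * 0.944 = 0.105728
Locus 3: 2 * 0.091 * 0.909 = 0.165438
Locus 4: 2 * 0.102 * 0.898 = 0.183192
Locus 5: 2 * 0.188 * 0.812 = 0.305312
Locus 6: 2 * 0.025 * 0.975 = 0.04875
Locus 7: 2 * 0.185 * 0.815 = 0.30155
Locus 8: 2 * 0.045 * 0.955 = 0.08595
RMP = 3.892e-08

3.892e-08


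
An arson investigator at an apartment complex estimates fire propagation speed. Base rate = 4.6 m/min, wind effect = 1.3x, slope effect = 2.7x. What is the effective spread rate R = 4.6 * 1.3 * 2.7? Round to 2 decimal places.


Fire spread rate calculation:
R = R0 * wind_factor * slope_factor
= 4.6 * 1.3 * 2.7
= 5.98 * 2.7
= 16.15 m/min

16.15


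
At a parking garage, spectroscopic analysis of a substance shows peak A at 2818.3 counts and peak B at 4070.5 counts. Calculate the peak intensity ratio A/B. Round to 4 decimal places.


Spectral peak ratio:
Peak A = 2818.3 counts
Peak B = 4070.5 counts
Ratio = 2818.3 / 4070.5 = 0.6924

0.6924


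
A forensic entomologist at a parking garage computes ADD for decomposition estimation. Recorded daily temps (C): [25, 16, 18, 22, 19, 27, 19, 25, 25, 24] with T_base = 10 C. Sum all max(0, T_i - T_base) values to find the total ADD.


Computing ADD day by day:
Day 1: max(0, 25 - 10) = 15
Day 2: max(0, 16 - 10) = 6
Day 3: max(0, 18 - 10) = 8
Day 4: max(0, 22 - 10) = 12
Day 5: max(0, 19 - 10) = 9
Day 6: max(0, 27 - 10) = 17
Day 7: max(0, 19 - 10) = 9
Day 8: max(0, 25 - 10) = 15
Day 9: max(0, 25 - 10) = 15
Day 10: max(0, 24 - 10) = 14
Total ADD = 120

120


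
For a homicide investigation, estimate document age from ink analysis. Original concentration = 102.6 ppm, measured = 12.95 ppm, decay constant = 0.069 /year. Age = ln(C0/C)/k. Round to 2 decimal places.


Document age estimation:
C0/C = 102.6 / 12.95 = 7.92278
ln(C0/C) = 2.069742
t = 2.069742 / 0.069 = 30.00 years

30.00


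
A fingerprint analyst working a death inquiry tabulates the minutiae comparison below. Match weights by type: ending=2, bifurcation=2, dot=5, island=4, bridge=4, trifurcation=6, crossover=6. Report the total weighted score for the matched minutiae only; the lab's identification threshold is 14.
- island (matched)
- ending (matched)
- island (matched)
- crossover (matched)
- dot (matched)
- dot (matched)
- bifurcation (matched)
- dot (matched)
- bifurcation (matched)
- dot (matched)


Weighted minutiae match score:
  island: matched, +4 (running total 4)
  ending: matched, +2 (running total 6)
  island: matched, +4 (running total 10)
  crossover: matched, +6 (running total 16)
  dot: matched, +5 (running total 21)
  dot: matched, +5 (running total 26)
  bifurcation: matched, +2 (running total 28)
  dot: matched, +5 (running total 33)
  bifurcation: matched, +2 (running total 35)
  dot: matched, +5 (running total 40)
Total score = 40
Threshold = 14; verdict = identification

40


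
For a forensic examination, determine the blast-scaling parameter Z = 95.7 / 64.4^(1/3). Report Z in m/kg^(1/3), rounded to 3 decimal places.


Scaled distance calculation:
W^(1/3) = 64.4^(1/3) = 4.008316
Z = R / W^(1/3) = 95.7 / 4.008316
Z = 23.875 m/kg^(1/3)

23.875


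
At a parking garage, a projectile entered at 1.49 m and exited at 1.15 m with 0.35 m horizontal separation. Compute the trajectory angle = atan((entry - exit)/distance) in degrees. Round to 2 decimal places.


Bullet trajectory angle:
Height difference = 1.49 - 1.15 = 0.34 m
angle = atan(0.34 / 0.35)
angle = atan(0.971429)
angle = 44.17 degrees

44.17


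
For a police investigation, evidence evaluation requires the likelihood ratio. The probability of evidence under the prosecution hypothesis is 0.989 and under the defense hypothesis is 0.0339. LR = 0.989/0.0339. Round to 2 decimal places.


Likelihood ratio calculation:
LR = P(E|Hp) / P(E|Hd)
LR = 0.989 / 0.0339
LR = 29.17

29.17


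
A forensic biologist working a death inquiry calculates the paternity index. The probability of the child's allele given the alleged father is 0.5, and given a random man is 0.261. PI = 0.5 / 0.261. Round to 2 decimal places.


Paternity Index calculation:
PI = P(allele|father) / P(allele|random)
PI = 0.5 / 0.261
PI = 1.92

1.92


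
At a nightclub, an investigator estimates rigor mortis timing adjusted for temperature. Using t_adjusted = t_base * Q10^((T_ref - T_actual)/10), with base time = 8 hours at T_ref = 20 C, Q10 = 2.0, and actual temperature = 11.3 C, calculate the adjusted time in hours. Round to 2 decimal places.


Rigor mortis time adjustment:
Exponent = (T_ref - T_actual) / 10 = (20 - 11.3) / 10 = 0.87
Q10 factor = 2.0^0.87 = 1.82766
t_adjusted = 8 * 1.82766 = 14.62 hours

14.62


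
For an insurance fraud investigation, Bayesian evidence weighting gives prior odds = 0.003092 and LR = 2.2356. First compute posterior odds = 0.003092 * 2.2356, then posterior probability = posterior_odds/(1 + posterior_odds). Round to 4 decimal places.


Bayesian evidence evaluation:
Posterior odds = prior_odds * LR = 0.003092 * 2.2356 = 0.006912475
Posterior probability = posterior_odds / (1 + posterior_odds)
= 0.006912475 / (1 + 0.006912475)
= 0.006912475 / 1.006912475
= 0.0069

0.0069


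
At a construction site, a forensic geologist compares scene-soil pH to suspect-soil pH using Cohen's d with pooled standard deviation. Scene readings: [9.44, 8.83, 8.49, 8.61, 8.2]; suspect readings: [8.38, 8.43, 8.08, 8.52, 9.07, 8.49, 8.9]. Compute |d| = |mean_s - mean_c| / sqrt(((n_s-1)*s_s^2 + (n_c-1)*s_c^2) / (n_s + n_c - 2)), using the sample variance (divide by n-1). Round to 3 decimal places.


Pooled-variance Cohen's d for soil pH comparison:
Scene mean = 43.57 / 5 = 8.714
Suspect mean = 59.87 / 7 = 8.552857
Scene sample variance s_s^2 = 0.21643
Suspect sample variance s_c^2 = 0.110257
Pooled variance = ((n_s-1)*s_s^2 + (n_c-1)*s_c^2) / (n_s + n_c - 2) = 0.152726
Pooled SD = sqrt(0.152726) = 0.390802
Mean difference = 0.161143
|d| = |0.161143| / 0.390802 = 0.412

0.412
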